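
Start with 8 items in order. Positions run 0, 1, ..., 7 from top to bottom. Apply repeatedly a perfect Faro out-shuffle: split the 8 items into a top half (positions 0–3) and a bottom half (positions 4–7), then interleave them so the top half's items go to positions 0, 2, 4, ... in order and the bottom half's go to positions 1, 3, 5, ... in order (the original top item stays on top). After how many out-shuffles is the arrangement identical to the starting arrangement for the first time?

The out-shuffle permutes the 8 positions with cycle lengths [1, 1, 3, 3].
Every item is home exactly when every cycle has completed a whole number of laps, i.e. after lcm(1, 3) = 3 out-shuffles.

3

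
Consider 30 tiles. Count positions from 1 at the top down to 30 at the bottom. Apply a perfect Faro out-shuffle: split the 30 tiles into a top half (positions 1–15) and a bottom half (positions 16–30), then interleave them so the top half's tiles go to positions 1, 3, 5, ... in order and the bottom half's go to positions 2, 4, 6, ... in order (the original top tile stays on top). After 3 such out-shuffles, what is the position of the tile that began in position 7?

Track the tile's position through each out-shuffle:
7 → 13 → 25 → 20

20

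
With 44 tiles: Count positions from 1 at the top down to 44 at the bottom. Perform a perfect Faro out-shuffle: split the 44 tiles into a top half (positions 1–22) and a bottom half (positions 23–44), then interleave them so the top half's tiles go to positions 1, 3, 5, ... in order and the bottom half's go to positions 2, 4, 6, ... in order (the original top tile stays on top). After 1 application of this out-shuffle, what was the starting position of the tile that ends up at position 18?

Work backwards from position 18, undoing one out-shuffle at a time:
18 ← 31
So the tile now at position 18 started at position 31.

31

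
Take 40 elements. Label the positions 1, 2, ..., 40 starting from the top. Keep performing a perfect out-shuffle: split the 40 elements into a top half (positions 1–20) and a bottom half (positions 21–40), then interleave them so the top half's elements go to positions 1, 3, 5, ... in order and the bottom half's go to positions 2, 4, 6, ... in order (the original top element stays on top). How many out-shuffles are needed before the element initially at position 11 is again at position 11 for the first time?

12

Follow position 11 under repeated out-shuffles:
11 → 21 → 2 → 3 → 5 → 9 → 17 → 33 → 26 → 12 → 23 → 6 → 11
It first returns after 12 out-shuffles.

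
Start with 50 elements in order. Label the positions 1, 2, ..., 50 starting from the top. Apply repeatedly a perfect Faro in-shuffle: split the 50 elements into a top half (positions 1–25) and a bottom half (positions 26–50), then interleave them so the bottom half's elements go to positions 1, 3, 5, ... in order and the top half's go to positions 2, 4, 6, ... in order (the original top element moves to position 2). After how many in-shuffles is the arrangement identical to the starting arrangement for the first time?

8

The in-shuffle permutes the 50 positions with cycle lengths [2, 8, 8, 8, 8, 8, 8].
Every element is home exactly when every cycle has completed a whole number of laps, i.e. after lcm(2, 8) = 8 in-shuffles.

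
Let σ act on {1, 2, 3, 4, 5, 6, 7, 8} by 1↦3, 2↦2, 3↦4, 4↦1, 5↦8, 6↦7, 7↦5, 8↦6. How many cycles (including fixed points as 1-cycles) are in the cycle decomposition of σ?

3

Cycle decomposition: (1 3 4) (2) (5 8 6 7).
3 cycles.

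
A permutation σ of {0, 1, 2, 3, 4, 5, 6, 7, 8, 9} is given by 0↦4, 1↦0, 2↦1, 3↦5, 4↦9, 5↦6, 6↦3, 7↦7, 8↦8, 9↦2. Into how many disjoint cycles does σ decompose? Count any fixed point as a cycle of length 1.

Cycle decomposition: (0 4 9 2 1) (3 5 6) (7) (8).
4 cycles.

4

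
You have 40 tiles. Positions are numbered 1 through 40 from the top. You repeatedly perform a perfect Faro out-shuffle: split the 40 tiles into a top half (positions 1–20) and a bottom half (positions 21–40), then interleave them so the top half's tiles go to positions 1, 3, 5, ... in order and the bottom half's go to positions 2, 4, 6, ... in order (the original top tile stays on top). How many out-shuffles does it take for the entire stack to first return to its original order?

12

The out-shuffle permutes the 40 positions with cycle lengths [1, 1, 2, 12, 12, 12].
Every tile is home exactly when every cycle has completed a whole number of laps, i.e. after lcm(1, 2, 12) = 12 out-shuffles.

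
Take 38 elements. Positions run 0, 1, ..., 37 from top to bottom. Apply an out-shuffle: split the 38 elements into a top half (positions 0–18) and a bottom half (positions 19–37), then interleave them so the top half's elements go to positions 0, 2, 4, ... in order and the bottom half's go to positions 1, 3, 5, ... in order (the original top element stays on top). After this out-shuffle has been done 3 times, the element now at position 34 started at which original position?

32

Work backwards from position 34, undoing one out-shuffle at a time:
34 ← 17 ← 27 ← 32
So the element now at position 34 started at position 32.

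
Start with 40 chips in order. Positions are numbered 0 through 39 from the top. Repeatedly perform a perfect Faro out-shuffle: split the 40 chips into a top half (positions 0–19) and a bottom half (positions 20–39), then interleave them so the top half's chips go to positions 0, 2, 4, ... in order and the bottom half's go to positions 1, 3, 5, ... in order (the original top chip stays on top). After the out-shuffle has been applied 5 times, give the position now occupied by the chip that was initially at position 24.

27

Track the chip's position through each out-shuffle:
24 → 9 → 18 → 36 → 33 → 27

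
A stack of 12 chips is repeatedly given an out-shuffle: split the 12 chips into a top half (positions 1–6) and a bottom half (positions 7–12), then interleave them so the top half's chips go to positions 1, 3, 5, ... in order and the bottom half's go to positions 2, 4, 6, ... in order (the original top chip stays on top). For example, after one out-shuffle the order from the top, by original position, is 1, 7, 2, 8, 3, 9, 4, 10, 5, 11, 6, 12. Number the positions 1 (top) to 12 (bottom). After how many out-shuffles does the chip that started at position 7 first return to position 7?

Follow position 7 under repeated out-shuffles:
7 → 2 → 3 → 5 → 9 → 6 → 11 → 10 → 8 → 4 → 7
It first returns after 10 out-shuffles.

10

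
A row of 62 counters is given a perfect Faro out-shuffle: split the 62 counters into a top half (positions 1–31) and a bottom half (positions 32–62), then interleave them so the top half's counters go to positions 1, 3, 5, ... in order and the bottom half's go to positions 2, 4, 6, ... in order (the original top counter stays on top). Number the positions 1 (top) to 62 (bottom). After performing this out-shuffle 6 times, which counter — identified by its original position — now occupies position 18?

27

Work backwards from position 18, undoing one out-shuffle at a time:
18 ← 40 ← 51 ← 26 ← 44 ← 53 ← 27
So the counter now at position 18 started at position 27.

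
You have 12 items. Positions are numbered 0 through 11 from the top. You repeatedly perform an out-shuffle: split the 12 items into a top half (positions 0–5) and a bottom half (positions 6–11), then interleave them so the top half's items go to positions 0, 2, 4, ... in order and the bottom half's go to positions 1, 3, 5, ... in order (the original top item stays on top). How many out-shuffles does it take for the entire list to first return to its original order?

The out-shuffle permutes the 12 positions with cycle lengths [1, 1, 10].
Every item is home exactly when every cycle has completed a whole number of laps, i.e. after lcm(1, 10) = 10 out-shuffles.

10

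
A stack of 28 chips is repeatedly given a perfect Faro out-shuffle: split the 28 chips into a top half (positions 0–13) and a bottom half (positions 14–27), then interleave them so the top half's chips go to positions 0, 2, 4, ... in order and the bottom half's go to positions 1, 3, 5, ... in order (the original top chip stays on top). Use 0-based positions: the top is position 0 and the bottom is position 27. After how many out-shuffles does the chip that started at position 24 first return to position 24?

Follow position 24 under repeated out-shuffles:
24 → 21 → 15 → 3 → 6 → 12 → 24
It first returns after 6 out-shuffles.

6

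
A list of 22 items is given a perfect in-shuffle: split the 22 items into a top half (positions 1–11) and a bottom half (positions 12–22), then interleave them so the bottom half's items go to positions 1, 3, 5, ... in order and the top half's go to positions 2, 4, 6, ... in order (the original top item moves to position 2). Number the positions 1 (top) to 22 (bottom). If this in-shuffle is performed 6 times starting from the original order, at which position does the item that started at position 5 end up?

21

Track the item's position through each in-shuffle:
5 → 10 → 20 → 17 → 11 → 22 → 21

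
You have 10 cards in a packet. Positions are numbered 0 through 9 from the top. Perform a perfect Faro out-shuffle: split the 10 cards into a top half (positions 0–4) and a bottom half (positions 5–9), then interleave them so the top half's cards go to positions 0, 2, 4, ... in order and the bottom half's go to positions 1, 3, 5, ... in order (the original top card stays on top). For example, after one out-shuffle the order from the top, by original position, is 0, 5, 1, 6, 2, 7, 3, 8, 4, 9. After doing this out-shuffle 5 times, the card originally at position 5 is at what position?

Track the card's position through each out-shuffle:
5 → 1 → 2 → 4 → 8 → 7

7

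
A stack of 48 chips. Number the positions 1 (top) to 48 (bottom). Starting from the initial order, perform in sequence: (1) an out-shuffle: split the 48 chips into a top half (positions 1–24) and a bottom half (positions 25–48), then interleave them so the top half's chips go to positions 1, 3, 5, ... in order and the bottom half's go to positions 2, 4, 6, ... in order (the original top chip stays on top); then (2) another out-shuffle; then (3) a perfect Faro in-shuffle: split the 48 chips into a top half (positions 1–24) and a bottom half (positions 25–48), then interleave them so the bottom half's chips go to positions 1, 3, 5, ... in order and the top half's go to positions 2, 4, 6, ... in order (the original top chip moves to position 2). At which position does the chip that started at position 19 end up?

Track the chip from position 19 forward through each operation:
  after op 1 (out-shuffle): 19 → 37
  after op 2 (out-shuffle): 37 → 26
  after op 3 (in-shuffle): 26 → 3

3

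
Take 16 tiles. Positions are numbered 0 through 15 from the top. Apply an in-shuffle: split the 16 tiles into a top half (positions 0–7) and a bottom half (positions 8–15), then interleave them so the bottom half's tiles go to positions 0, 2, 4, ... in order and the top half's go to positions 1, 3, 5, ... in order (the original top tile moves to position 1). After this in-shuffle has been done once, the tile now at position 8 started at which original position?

Work backwards from position 8, undoing one in-shuffle at a time:
8 ← 12
So the tile now at position 8 started at position 12.

12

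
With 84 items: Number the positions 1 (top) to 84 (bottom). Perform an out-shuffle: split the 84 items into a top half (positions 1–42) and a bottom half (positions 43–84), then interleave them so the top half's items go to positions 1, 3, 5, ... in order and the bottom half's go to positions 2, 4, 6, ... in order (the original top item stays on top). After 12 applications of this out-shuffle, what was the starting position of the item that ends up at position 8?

27

Work backwards from position 8, undoing one out-shuffle at a time:
8 ← 46 ← 65 ← 33 ← 17 ← 9 ← 5 ← 3 ← 2 ← 43 ← 22 ← 53 ← 27
So the item now at position 8 started at position 27.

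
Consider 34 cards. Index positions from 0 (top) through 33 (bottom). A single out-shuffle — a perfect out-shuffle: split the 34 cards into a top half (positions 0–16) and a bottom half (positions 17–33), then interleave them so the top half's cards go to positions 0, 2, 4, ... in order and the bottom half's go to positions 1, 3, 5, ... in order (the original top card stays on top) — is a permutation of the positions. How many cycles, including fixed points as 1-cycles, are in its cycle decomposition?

Trace each unvisited position around until it returns:
(0) (1 2 4 8 16 32 31 29 25 17) (3 6 12 24 15 30 27 21 9 18) (5 10 20 7 14 28 23 13 26 19) (11 22) (33)
6 cycles in total.

6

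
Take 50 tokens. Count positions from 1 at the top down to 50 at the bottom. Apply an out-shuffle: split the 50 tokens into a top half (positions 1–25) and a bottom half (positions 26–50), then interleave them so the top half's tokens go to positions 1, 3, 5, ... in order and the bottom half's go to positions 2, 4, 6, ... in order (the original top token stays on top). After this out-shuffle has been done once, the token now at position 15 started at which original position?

Work backwards from position 15, undoing one out-shuffle at a time:
15 ← 8
So the token now at position 15 started at position 8.

8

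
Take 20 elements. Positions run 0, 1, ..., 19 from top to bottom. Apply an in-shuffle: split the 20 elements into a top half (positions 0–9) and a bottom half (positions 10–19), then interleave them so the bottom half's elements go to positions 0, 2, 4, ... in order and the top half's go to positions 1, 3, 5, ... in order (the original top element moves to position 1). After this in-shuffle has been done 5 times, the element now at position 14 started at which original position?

8

Work backwards from position 14, undoing one in-shuffle at a time:
14 ← 17 ← 8 ← 14 ← 17 ← 8
So the element now at position 14 started at position 8.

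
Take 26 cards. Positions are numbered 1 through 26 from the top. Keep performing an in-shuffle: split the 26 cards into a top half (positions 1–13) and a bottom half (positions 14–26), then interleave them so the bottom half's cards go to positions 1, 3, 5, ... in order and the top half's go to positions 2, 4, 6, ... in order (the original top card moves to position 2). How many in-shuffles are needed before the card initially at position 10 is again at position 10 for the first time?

Follow position 10 under repeated in-shuffles:
10 → 20 → 13 → 26 → 25 → 23 → 19 → 11 → 22 → 17 → 7 → 14 → 1 → 2 → 4 → 8 → 16 → 5 → 10
It first returns after 18 in-shuffles.

18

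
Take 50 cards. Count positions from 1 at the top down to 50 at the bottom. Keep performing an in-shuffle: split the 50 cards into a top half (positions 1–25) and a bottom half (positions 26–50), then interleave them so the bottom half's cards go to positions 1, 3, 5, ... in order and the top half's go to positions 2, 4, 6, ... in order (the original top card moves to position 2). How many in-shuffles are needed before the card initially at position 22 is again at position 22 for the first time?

Follow position 22 under repeated in-shuffles:
22 → 44 → 37 → 23 → 46 → 41 → 31 → 11 → 22
It first returns after 8 in-shuffles.

8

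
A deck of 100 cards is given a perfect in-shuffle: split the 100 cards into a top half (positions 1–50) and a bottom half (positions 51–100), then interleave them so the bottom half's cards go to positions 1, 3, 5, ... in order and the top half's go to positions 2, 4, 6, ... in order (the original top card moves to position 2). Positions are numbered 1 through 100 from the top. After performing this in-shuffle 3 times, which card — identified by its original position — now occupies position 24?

3

Work backwards from position 24, undoing one in-shuffle at a time:
24 ← 12 ← 6 ← 3
So the card now at position 24 started at position 3.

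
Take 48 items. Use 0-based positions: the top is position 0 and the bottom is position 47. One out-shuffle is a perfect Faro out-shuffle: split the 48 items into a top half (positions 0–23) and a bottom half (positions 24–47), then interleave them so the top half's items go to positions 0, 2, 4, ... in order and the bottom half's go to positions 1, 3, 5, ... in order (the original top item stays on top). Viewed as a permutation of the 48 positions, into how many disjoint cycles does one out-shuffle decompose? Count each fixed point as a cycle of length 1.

4

Trace each unvisited position around until it returns:
(0) (1 2 4 8 16 32 ... len 23) (5 10 20 40 33 19 ... len 23) (47)
4 cycles in total.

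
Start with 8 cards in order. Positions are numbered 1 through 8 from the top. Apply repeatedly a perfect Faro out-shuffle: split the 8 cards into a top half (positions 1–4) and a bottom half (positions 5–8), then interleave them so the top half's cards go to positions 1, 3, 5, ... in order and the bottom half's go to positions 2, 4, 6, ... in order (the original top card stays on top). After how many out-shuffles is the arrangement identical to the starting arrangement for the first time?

3

The out-shuffle permutes the 8 positions with cycle lengths [1, 1, 3, 3].
Every card is home exactly when every cycle has completed a whole number of laps, i.e. after lcm(1, 3) = 3 out-shuffles.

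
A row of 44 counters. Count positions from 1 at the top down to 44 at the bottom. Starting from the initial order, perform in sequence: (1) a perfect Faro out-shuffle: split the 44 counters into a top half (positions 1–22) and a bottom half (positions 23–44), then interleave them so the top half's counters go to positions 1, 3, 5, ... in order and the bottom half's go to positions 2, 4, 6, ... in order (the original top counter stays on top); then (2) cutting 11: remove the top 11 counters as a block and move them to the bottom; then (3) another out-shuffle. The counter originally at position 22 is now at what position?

Track the counter from position 22 forward through each operation:
  after op 1 (out-shuffle): 22 → 43
  after op 2 (cut 11): 43 → 32
  after op 3 (out-shuffle): 32 → 20

20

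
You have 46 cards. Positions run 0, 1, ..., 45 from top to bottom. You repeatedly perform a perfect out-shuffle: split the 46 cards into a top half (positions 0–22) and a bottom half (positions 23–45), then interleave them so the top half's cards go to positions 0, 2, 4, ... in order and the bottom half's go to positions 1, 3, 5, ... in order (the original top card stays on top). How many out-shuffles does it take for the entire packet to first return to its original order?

The out-shuffle permutes the 46 positions with cycle lengths [1, 1, 2, 4, 4, 4, 6, 12, 12].
Every card is home exactly when every cycle has completed a whole number of laps, i.e. after lcm(1, 2, 4, 6, 12) = 12 out-shuffles.

12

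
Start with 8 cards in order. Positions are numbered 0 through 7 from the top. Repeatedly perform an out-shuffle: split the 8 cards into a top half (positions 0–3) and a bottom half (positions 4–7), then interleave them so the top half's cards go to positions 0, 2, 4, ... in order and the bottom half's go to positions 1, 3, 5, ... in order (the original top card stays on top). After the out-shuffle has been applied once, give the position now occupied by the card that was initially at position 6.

5

Track the card's position through each out-shuffle:
6 → 5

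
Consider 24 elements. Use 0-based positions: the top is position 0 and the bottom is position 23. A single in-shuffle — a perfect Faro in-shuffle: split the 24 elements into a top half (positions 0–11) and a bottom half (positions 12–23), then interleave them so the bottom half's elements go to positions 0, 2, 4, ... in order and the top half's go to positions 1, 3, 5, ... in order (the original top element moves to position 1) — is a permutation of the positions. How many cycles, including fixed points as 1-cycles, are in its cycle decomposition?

2

Trace each unvisited position around until it returns:
(0 1 3 7 15 6 ... len 20) (4 9 19 14)
2 cycles in total.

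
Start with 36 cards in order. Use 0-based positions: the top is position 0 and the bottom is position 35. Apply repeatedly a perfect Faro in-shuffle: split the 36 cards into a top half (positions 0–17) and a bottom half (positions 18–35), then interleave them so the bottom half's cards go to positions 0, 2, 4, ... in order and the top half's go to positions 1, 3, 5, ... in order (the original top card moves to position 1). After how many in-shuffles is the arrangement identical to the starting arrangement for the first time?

36

The in-shuffle permutes the 36 positions with cycle lengths [36].
Every card is home exactly when every cycle has completed a whole number of laps, i.e. after lcm(36) = 36 in-shuffles.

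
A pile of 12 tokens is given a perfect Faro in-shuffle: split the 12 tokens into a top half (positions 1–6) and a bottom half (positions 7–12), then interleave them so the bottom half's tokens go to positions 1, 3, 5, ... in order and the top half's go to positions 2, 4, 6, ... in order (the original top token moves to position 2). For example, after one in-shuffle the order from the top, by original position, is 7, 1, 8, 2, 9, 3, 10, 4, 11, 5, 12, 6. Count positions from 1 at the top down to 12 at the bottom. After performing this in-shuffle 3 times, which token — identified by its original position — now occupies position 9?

Work backwards from position 9, undoing one in-shuffle at a time:
9 ← 11 ← 12 ← 6
So the token now at position 9 started at position 6.

6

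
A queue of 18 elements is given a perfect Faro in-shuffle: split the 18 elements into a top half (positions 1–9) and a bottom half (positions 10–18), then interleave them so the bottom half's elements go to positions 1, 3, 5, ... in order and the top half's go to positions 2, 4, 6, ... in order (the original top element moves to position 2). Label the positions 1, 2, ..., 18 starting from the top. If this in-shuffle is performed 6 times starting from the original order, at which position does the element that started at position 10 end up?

13

Track the element's position through each in-shuffle:
10 → 1 → 2 → 4 → 8 → 16 → 13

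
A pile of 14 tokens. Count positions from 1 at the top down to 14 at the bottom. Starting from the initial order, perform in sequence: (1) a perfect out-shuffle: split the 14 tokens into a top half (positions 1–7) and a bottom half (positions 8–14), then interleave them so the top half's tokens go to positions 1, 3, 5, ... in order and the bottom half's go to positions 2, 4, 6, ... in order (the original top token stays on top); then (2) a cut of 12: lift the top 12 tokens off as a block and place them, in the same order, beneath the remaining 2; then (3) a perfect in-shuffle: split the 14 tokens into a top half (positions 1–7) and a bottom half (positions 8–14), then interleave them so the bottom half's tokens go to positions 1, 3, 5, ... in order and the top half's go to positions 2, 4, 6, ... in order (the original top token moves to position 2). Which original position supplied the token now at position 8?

Undo the operations in reverse order, starting from position 8:
  undo op 3 (in-shuffle, from top half): 8 ← 4
  undo op 2 (cut 12): 4 ← 2
  undo op 1 (out-shuffle, from bottom half): 2 ← 8
So the token at position 8 came from original position 8.

8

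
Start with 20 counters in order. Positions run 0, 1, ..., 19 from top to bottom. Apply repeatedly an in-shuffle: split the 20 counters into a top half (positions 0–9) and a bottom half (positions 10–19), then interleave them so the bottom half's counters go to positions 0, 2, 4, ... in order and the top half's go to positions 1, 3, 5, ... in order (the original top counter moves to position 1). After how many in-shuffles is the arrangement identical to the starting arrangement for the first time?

6

The in-shuffle permutes the 20 positions with cycle lengths [2, 3, 3, 6, 6].
Every counter is home exactly when every cycle has completed a whole number of laps, i.e. after lcm(2, 3, 6) = 6 in-shuffles.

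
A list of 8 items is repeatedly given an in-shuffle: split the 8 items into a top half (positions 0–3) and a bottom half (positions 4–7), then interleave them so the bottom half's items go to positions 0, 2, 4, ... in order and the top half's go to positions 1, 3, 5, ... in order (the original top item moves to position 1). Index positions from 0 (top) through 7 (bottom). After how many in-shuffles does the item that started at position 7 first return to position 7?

6

Follow position 7 under repeated in-shuffles:
7 → 6 → 4 → 0 → 1 → 3 → 7
It first returns after 6 in-shuffles.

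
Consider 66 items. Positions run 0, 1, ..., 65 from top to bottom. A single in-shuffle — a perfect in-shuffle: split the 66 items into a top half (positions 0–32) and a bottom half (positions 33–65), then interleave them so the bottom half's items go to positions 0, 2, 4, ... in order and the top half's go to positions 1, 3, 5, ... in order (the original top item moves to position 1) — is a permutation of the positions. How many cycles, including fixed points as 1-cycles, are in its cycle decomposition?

Trace each unvisited position around until it returns:
(0 1 3 7 15 31 ... len 66)
1 cycle in total.

1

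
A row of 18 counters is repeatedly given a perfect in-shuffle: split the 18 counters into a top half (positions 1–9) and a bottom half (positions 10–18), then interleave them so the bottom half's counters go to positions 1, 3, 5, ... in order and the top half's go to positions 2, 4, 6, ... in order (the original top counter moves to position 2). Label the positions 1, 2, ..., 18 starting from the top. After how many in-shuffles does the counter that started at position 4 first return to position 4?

18

Follow position 4 under repeated in-shuffles:
4 → 8 → 16 → 13 → 7 → 14 → 9 → 18 → 17 → 15 → 11 → 3 → 6 → 12 → 5 → 10 → 1 → 2 → 4
It first returns after 18 in-shuffles.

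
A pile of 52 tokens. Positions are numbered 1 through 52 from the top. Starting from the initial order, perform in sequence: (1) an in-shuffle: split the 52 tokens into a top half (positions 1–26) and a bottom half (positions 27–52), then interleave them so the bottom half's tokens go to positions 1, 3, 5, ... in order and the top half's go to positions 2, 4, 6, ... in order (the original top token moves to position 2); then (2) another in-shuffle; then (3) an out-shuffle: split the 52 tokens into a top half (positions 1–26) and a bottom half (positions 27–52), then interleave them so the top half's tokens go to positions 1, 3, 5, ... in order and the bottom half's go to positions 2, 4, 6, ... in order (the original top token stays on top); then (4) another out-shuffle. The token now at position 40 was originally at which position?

52

Undo the operations in reverse order, starting from position 40:
  undo op 4 (out-shuffle, from bottom half): 40 ← 46
  undo op 3 (out-shuffle, from bottom half): 46 ← 49
  undo op 2 (in-shuffle, from bottom half): 49 ← 51
  undo op 1 (in-shuffle, from bottom half): 51 ← 52
So the token at position 40 came from original position 52.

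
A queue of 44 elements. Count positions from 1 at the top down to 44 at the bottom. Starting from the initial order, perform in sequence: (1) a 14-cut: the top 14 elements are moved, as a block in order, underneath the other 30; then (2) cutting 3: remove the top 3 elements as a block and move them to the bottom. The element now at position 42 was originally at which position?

15

Undo the operations in reverse order, starting from position 42:
  undo op 2 (cut 3): 42 ← 1
  undo op 1 (cut 14): 1 ← 15
So the element at position 42 came from original position 15.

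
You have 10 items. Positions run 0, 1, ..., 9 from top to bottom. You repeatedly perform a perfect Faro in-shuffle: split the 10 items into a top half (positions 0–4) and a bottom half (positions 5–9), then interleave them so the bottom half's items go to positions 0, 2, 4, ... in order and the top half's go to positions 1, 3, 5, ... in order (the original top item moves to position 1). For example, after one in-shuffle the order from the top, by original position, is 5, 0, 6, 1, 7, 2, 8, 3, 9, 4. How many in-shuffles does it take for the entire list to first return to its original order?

10

The in-shuffle permutes the 10 positions with cycle lengths [10].
Every item is home exactly when every cycle has completed a whole number of laps, i.e. after lcm(10) = 10 in-shuffles.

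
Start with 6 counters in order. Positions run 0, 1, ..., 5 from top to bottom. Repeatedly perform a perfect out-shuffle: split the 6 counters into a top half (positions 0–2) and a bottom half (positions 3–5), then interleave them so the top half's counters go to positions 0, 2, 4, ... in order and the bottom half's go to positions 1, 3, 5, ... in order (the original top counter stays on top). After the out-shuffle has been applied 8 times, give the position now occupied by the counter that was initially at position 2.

Track the counter's position through each out-shuffle:
2 → 4 → 3 → 1 → 2 → 4 → 3 → 1 → 2

2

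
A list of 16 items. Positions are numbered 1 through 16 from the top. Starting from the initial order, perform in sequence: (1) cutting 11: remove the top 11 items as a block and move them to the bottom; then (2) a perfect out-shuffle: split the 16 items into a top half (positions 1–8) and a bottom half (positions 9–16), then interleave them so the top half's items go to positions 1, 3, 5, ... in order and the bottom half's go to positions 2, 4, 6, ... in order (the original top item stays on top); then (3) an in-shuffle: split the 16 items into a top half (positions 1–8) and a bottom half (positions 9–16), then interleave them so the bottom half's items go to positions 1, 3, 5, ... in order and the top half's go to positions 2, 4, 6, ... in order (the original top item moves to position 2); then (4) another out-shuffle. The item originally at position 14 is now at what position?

Track the item from position 14 forward through each operation:
  after op 1 (cut 11): 14 → 3
  after op 2 (out-shuffle): 3 → 5
  after op 3 (in-shuffle): 5 → 10
  after op 4 (out-shuffle): 10 → 4

4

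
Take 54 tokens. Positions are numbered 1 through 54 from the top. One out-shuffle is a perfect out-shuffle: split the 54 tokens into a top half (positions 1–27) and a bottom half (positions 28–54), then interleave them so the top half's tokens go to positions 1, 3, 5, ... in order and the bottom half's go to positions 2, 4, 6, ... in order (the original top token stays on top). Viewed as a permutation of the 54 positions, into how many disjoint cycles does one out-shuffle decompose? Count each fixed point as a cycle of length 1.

3

Trace each unvisited position around until it returns:
(1) (2 3 5 9 17 33 ... len 52) (54)
3 cycles in total.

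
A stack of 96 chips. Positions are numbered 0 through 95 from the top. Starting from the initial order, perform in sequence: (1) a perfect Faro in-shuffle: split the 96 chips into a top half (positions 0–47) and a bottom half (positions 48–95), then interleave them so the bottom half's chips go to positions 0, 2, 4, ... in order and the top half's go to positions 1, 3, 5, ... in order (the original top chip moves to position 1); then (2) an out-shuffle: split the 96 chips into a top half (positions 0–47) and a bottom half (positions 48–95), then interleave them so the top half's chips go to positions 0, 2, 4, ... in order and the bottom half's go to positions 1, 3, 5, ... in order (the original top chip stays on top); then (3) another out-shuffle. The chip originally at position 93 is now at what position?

75

Track the chip from position 93 forward through each operation:
  after op 1 (in-shuffle): 93 → 90
  after op 2 (out-shuffle): 90 → 85
  after op 3 (out-shuffle): 85 → 75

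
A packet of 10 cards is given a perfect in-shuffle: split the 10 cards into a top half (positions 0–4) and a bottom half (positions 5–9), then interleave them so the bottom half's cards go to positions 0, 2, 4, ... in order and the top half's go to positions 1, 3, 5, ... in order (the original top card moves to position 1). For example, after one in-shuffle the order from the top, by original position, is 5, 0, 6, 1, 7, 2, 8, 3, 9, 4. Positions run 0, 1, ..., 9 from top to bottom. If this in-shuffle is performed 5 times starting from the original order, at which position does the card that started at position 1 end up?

8

Track the card's position through each in-shuffle:
1 → 3 → 7 → 4 → 9 → 8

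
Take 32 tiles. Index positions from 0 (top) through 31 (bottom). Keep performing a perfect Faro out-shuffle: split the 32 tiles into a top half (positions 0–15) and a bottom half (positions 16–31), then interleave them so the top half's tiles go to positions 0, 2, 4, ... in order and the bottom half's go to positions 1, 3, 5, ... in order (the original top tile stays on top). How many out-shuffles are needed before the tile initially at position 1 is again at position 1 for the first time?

Follow position 1 under repeated out-shuffles:
1 → 2 → 4 → 8 → 16 → 1
It first returns after 5 out-shuffles.

5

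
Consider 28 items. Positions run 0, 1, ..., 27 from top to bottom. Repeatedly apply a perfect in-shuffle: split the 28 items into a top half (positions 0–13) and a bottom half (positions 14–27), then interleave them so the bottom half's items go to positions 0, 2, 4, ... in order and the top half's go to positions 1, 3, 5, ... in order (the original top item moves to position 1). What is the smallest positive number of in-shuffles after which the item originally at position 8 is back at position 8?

Follow position 8 under repeated in-shuffles:
8 → 17 → 6 → 13 → 27 → 26 → 24 → 20 → ... → 8 (length 28)
It first returns after 28 in-shuffles.

28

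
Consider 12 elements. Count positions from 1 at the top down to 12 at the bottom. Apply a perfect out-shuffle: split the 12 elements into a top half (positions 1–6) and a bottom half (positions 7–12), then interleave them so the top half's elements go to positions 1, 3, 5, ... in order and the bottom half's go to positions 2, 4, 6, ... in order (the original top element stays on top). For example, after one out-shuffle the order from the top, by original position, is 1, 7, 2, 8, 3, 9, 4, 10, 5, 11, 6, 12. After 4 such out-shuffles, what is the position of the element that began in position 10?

Track the element's position through each out-shuffle:
10 → 8 → 4 → 7 → 2

2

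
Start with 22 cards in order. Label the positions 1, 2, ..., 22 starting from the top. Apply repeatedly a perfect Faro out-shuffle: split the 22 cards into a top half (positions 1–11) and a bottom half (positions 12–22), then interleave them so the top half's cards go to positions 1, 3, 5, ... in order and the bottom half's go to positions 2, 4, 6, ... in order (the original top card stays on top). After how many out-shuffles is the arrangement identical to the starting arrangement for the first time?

6

The out-shuffle permutes the 22 positions with cycle lengths [1, 1, 2, 3, 3, 6, 6].
Every card is home exactly when every cycle has completed a whole number of laps, i.e. after lcm(1, 2, 3, 6) = 6 out-shuffles.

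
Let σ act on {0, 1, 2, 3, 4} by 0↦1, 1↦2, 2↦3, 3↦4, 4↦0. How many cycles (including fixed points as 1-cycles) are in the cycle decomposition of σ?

1

Cycle decomposition: (0 1 2 3 4).
1 cycle.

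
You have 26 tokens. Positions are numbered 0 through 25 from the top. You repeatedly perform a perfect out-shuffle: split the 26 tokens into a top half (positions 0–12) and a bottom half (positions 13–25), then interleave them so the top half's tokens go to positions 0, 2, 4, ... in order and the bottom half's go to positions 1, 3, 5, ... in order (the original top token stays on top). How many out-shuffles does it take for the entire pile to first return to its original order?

20

The out-shuffle permutes the 26 positions with cycle lengths [1, 1, 4, 20].
Every token is home exactly when every cycle has completed a whole number of laps, i.e. after lcm(1, 4, 20) = 20 out-shuffles.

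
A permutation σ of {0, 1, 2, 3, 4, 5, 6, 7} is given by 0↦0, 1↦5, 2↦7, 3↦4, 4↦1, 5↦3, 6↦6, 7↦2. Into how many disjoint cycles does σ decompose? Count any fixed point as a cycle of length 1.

Cycle decomposition: (0) (1 5 3 4) (2 7) (6).
4 cycles.

4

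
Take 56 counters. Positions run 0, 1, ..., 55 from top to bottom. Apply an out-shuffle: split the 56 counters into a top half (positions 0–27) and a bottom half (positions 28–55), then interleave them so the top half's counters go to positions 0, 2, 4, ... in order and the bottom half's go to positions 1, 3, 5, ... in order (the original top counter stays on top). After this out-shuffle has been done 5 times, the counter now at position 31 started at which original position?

Work backwards from position 31, undoing one out-shuffle at a time:
31 ← 43 ← 49 ← 52 ← 26 ← 13
So the counter now at position 31 started at position 13.

13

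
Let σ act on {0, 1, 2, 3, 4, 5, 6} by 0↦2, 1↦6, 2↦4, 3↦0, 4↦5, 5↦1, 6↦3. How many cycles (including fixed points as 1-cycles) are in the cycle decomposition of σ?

Cycle decomposition: (0 2 4 5 1 6 3).
1 cycle.

1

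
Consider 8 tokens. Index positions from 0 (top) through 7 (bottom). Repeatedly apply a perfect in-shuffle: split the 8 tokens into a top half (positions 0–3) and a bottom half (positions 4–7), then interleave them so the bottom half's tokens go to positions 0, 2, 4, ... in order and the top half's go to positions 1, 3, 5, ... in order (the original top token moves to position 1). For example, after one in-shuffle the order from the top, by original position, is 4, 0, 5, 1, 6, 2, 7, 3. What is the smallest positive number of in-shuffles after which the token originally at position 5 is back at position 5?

Follow position 5 under repeated in-shuffles:
5 → 2 → 5
It first returns after 2 in-shuffles.

2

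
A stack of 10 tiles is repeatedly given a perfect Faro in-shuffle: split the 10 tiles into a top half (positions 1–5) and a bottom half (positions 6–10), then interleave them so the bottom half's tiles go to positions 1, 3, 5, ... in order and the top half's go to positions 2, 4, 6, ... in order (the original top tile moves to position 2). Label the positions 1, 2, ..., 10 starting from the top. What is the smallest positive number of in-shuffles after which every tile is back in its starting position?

The in-shuffle permutes the 10 positions with cycle lengths [10].
Every tile is home exactly when every cycle has completed a whole number of laps, i.e. after lcm(10) = 10 in-shuffles.

10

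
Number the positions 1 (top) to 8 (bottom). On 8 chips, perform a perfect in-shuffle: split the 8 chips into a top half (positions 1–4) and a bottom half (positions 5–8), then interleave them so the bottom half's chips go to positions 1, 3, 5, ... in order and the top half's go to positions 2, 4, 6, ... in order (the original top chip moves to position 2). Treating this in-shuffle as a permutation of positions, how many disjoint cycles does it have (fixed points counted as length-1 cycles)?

Trace each unvisited position around until it returns:
(1 2 4 8 7 5) (3 6)
2 cycles in total.

2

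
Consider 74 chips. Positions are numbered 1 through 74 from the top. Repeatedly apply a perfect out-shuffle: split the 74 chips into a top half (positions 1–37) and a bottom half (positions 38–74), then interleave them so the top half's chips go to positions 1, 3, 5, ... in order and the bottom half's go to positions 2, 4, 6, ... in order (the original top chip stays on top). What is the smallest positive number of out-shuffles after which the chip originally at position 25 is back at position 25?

Follow position 25 under repeated out-shuffles:
25 → 49 → 24 → 47 → 20 → 39 → 4 → 7 → 13 → 25
It first returns after 9 out-shuffles.

9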